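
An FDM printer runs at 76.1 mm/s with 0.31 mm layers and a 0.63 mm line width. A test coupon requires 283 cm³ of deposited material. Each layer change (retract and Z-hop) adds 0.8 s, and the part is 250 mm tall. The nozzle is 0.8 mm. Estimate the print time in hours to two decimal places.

5.47 hours

Bead cross-section: 0.31 × 0.63 → 0.1953 mm².
Toolpath length = 283 cm³ / 0.1953 mm² = 283000 / 0.1953 = 1449052.7 mm.
Time extruding: 1449052.7 / 76.1 → 19041.4 s.
Number of layers: 250 / 0.31 → 807 (rounded up).
Z-hop total = 807 × 0.8 = 645.6 s.
Total = 19041.4 + 645.6 = 19687 s = 5.47 hours.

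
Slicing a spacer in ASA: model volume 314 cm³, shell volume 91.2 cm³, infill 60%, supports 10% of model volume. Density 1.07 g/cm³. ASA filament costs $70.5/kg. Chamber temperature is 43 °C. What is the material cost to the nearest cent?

Infill region = 314 − 91.2, so 222.8 cm³.
Deposited infill = 0.60 × 222.8 = 133.68 cm³.
Support = 0.10 × 314 = 31.4 cm³.
Total printed volume = 91.2 + 133.68 + 31.4, so 256.28 cm³.
Mass = 256.28 × 1.07, so 274.2196 g.
At $70.5/kg: 274.2196/1000 × 70.5 = $19.33.

$19.33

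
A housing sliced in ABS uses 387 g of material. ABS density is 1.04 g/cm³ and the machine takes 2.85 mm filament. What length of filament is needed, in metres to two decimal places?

Volume = 387 g / 1.04 g·cm⁻³ = 372.1154 cm³ = 372115.4 mm³.
A = π r² = π × 1.425² = 6.3794 mm².
Length = 372115.4 / 6.3794 = 58330.78 mm = 58.33 m.

58.33 m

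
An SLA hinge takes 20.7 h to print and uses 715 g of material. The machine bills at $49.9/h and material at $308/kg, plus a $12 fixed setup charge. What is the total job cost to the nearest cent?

$1265.15

Machine cost = 49.9 × 20.7 = $1032.93.
Feedstock cost: 308 × 715/1000 → $220.22.
Adding setup: 1032.93 + 220.22 + 12 → $1265.15.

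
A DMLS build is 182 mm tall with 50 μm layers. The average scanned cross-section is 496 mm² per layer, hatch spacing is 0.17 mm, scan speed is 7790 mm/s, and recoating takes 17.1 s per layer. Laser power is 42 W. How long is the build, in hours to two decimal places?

17.67 hours

Number of layers: 182 / 0.05 → 3640 (rounded up).
Hatch length per layer = 496 / 0.17 = 2917.6 mm.
Per-layer scan time = 2917.6 / 7790, so 0.3745 s.
Time per layer: 0.3745 + 17.1 → 17.4745 s.
Total: 3640 × 17.4745 s = 63607.18 s → 17.67 hours.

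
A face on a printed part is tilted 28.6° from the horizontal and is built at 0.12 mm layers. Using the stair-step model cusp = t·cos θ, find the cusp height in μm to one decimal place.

cos(28.6°) = 0.8780, so cusp = 0.12 × 0.8780 = 0.10536 mm → 105.4 μm.

105.4 μm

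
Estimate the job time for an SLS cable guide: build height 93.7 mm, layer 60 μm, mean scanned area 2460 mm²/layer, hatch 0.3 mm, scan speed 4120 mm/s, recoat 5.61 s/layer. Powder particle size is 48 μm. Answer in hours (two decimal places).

3.30 hours

Layers = ⌈93.7/0.06⌉ = 1562.
Hatch length per layer = 2460 / 0.3 = 8200 mm.
Per-layer scan time = 8200 / 4120, so 1.9903 s.
Per-layer time = 1.9903 + 5.61, so 7.6003 s.
Build time = 1562 × 7.6003 = 11871.6686 s = 3.30 hours.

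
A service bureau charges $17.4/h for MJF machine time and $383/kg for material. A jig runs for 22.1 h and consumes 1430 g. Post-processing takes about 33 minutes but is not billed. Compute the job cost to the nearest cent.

$932.23

Machine-time cost = 17.4 × 22.1, so $384.54.
Material cost: 383 × 1430/1000 → $547.69.
Job cost: 384.54 + 547.69 = $932.23.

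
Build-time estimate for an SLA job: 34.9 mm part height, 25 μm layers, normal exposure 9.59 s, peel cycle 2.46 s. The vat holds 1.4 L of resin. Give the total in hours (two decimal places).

4.67 hours

Number of layers: 34.9 / 0.025 → 1396 (rounded up).
Cycle time: 9.59 + 2.46 → 12.05 s.
Build time: 1396 × 12.05 s = 16821.8 s, i.e. 4.67 hours.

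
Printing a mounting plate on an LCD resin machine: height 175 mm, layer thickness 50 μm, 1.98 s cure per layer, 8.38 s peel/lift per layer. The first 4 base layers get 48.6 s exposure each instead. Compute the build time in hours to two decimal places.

10.12 hours

Layer count = ceil(175 / 0.05) = 3500.
Bottom layers = 4 × (48.6 + 8.38) = 227.92 s.
Normal layers: 3496 × (1.98 + 8.38) → 36218.56 s.
Sum: 227.92 + 36218.56 = 36446.48 s → 10.12 hours.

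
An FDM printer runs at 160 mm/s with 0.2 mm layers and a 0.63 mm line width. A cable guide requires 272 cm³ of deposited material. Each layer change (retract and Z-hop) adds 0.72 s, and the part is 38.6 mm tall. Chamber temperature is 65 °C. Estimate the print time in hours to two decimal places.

Line area = 0.2 × 0.63 = 0.126 mm².
Total extruded path = 272000/0.126 = 2158730.2 mm.
Extrusion time = 2158730.2 / 160, so 13492.1 s.
Layer count = ceil(38.6 / 0.2) = 193.
Layer-change overhead = 193 × 0.72, so 138.96 s.
Altogether 13492.1 + 138.96 = 13631.06 s, i.e. 3.79 hours.

3.79 hours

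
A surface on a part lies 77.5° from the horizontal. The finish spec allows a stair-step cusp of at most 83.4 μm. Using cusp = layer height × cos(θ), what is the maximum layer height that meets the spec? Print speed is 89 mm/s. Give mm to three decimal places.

0.385 mm

t = h_c / cos θ = 0.0834 / 0.2164 = 0.385 mm.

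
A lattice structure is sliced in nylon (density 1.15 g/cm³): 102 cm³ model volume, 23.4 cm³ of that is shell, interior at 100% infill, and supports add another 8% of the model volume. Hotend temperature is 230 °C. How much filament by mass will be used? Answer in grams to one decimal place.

126.7 g

Volume inside the shell = 102 − 23.4, so 78.6 cm³.
Deposited infill = 1.00 × 78.6, so 78.6 cm³.
Support = 0.08 × 102, so 8.16 cm³.
Total extruded = 23.4 + 78.6 + 8.16 = 110.16 cm³.
Mass: 110.16 × 1.15 → 126.684 g.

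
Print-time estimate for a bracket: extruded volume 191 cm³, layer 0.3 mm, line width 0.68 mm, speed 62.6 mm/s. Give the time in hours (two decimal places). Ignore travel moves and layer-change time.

Line area = 0.3 × 0.68 = 0.204 mm².
Toolpath length = 191 cm³ / 0.204 mm² = 191000 / 0.204 = 936274.5 mm.
Print-move time = 936274.5 / 62.6 = 14956.5 s.
That's 14956.5 s → 4.15 hours.

4.15 hours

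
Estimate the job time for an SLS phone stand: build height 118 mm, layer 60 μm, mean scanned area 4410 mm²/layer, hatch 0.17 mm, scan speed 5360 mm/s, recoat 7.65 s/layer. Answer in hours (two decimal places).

Number of layers: 118 / 0.06 → 1967 (rounded up).
Hatch length per layer: 4410 / 0.17 → 25941.2 mm.
Laser time per layer = 25941.2 / 5360 = 4.8398 s.
Layer cycle = 4.8398 + 7.65, so 12.4898 s.
Total: 1967 × 12.4898 s = 24567.4366 s → 6.82 hours.

6.82 hours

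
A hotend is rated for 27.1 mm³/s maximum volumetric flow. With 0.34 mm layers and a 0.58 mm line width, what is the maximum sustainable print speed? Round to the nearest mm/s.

A: 0.34 × 0.58 → 0.1972 mm².
Max speed = 27.1 / 0.1972 = 137.42 ≈ 137 mm/s.

137 mm/s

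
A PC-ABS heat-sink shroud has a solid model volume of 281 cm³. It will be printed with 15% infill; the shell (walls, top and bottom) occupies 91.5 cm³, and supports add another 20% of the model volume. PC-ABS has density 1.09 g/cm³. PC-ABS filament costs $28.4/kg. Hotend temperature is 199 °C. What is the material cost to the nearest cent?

$5.45

Interior volume = 281 − 91.5, so 189.5 cm³.
Deposited infill: 0.15 × 189.5 → 28.425 cm³.
Support = 0.20 × 281, so 56.2 cm³.
Deposited volume = 91.5 + 28.425 + 56.2, so 176.125 cm³.
Mass: 176.125 × 1.09 → 191.97625 g.
Cost = 191.97625 g / 1000 × $28.4/kg = $5.45.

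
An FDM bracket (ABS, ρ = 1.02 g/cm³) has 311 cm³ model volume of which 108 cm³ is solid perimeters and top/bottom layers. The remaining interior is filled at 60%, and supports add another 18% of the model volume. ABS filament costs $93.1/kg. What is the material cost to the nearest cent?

Volume inside the shell = 311 − 108, so 203 cm³.
Infill volume = 0.60 × 203, so 121.8 cm³.
Support = 0.18 × 311 = 55.98 cm³.
Total extruded = 108 + 121.8 + 55.98, so 285.78 cm³.
Mass = 285.78 × 1.02, so 291.4956 g.
At $93.1/kg: 291.4956/1000 × 93.1 = $27.14.

$27.14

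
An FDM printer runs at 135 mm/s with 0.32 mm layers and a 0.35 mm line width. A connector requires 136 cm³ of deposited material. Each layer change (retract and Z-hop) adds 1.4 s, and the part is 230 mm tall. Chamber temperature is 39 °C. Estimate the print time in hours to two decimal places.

2.78 hours

Extrusion cross-section: 0.32 × 0.35 → 0.112 mm².
Total extruded path = 136000/0.112 = 1214285.7 mm.
Extrusion time = 1214285.7 / 135 = 8994.7 s.
Layers = ⌈230/0.32⌉ = 719.
Non-print overhead = 719 × 1.4, so 1006.6 s.
Altogether 8994.7 + 1006.6 = 10001.3 s, i.e. 2.78 hours.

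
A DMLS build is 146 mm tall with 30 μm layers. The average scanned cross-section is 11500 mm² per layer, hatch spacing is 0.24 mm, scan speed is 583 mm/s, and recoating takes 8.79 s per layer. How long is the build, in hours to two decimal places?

Number of layers: 146 / 0.03 → 4867 (rounded up).
Scan path per layer = 11500 / 0.24, so 47916.7 mm.
Scan time per layer = 47916.7 / 583 = 82.1899 s.
Layer cycle = 82.1899 + 8.79, so 90.9799 s.
4867 layers × 90.9799 s/layer = 442799.1733 s, i.e. 123.00 hours.

123.00 hours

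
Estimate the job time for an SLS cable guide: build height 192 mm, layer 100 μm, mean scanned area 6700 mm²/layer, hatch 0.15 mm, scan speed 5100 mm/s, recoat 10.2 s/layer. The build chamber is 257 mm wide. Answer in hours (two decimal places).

10.11 hours

Layer count = ceil(192 / 0.1) = 1920.
Hatch length per layer: 6700 / 0.15 → 44666.7 mm.
Laser time per layer = 44666.7 / 5100, so 8.7582 s.
Per-layer time: 8.7582 + 10.2 → 18.9582 s.
Total: 1920 × 18.9582 s = 36399.744 s → 10.11 hours.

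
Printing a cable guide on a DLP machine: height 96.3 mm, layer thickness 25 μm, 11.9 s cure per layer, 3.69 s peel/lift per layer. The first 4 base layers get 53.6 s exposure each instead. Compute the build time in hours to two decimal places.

Layers = ⌈96.3/0.025⌉ = 3852.
Bottom layers: 4 × (53.6 + 3.69) → 229.16 s.
Regular layers: 3848 × (11.9 + 3.69) → 59990.32 s.
Sum: 229.16 + 59990.32 = 60219.48 s → 16.73 hours.

16.73 hours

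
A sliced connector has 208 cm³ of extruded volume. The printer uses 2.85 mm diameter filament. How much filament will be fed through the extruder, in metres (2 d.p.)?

Cross-section of 2.85 mm filament: π·(2.85/2)² = 6.3794 mm².
L = 208000 mm³ / 6.3794 mm² = 32604.95 mm, i.e. 32.60 m.

32.60 m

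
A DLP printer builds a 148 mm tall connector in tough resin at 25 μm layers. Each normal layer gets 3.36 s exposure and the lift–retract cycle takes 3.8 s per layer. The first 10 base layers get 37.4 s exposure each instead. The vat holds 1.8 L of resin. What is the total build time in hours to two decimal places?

Layers = ⌈148/0.025⌉ = 5920.
Bottom layers = 10 × (37.4 + 3.8), so 412 s.
Normal layers: 5910 × (3.36 + 3.8) → 42315.6 s.
Sum: 412 + 42315.6 = 42727.6 s → 11.87 hours.

11.87 hours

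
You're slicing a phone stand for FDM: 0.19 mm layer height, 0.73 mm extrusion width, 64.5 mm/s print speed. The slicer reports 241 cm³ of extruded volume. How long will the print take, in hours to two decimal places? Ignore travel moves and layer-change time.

7.48 hours

Line area = 0.19 × 0.73 = 0.1387 mm².
Path length: 241000 mm³ / 0.1387 mm² → 1737563.1 mm.
Time extruding: 1737563.1 / 64.5 → 26939 s.
Converting: 26939 s = 7.48 hours.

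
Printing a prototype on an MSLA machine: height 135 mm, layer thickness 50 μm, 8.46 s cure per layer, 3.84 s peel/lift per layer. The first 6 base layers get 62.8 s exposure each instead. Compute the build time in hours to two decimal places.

Layer count = ceil(135 / 0.05) = 2700.
Bottom layers: 6 × (62.8 + 3.84) → 399.84 s.
Remaining layers = 2694 × (8.46 + 3.84) = 33136.2 s.
Total = 399.84 + 33136.2 = 33536.04 s = 9.32 hours.

9.32 hours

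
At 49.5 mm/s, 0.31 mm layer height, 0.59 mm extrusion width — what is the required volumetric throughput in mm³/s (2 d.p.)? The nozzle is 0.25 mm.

9.05

Extrusion cross-section: 0.31 × 0.59 → 0.1829 mm².
Volumetric flow = 49.5 × 0.1829 = 9.05 mm³/s.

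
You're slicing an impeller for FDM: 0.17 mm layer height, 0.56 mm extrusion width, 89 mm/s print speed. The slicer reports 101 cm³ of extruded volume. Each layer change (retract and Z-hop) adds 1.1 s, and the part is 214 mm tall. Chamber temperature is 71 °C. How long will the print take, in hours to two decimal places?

3.70 hours

Line area = 0.17 × 0.56 = 0.0952 mm².
Path length: 101000 mm³ / 0.0952 mm² → 1060924.4 mm.
Print-move time = 1060924.4 / 89, so 11920.5 s.
Number of layers: 214 / 0.17 → 1259 (rounded up).
Z-hop total = 1259 × 1.1, so 1384.9 s.
Total = 11920.5 + 1384.9 = 13305.4 s = 3.70 hours.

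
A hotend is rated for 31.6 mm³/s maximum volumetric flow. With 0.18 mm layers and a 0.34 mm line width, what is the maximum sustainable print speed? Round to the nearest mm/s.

Bead cross-section = 0.18 × 0.34 = 0.0612 mm².
v_max = Q/A = 31.6/0.0612 = 516.34 mm/s → 516 mm/s.

516 mm/s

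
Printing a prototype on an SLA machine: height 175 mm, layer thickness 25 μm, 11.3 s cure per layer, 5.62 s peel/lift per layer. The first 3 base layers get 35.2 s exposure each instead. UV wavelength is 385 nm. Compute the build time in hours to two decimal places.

32.92 hours

Number of layers: 175 / 0.025 → 7000 (rounded up).
Bottom layers = 3 × (35.2 + 5.62) = 122.46 s.
Regular layers = 6997 × (11.3 + 5.62) = 118389.24 s.
Total = 122.46 + 118389.24 = 118511.7 s = 32.92 hours.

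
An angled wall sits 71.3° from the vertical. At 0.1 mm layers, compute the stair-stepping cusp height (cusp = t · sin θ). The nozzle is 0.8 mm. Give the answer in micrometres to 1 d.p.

94.7 μm

Cusp = layer height × sin(71.3°) = 0.1 × 0.9472 = 0.09472 mm = 94.7 μm.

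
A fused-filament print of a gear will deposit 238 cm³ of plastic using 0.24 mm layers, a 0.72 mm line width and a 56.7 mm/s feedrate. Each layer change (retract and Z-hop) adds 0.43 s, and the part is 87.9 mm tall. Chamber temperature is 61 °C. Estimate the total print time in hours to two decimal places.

Bead cross-section = 0.24 × 0.72 = 0.1728 mm².
Path length: 238000 mm³ / 0.1728 mm² → 1377314.8 mm.
Time extruding = 1377314.8 / 56.7 = 24291.3 s.
Number of layers: 87.9 / 0.24 → 367 (rounded up).
Layer-change overhead = 367 × 0.43 = 157.81 s.
Altogether 24291.3 + 157.81 = 24449.11 s, i.e. 6.79 hours.

6.79 hours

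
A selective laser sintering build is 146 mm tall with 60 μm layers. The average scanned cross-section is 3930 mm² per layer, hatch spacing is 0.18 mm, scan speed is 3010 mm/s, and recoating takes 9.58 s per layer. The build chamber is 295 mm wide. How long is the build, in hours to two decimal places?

Layer count = ceil(146 / 0.06) = 2434.
Scan path per layer = 3930 / 0.18, so 21833.3 mm.
Per-layer scan time = 21833.3 / 3010, so 7.2536 s.
Time per layer = 7.2536 + 9.58 = 16.8336 s.
Build time = 2434 × 16.8336 = 40972.9824 s = 11.38 hours.

11.38 hours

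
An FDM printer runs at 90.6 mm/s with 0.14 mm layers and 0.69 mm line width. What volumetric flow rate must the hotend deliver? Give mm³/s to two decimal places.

8.75

Bead cross-section: 0.14 × 0.69 → 0.0966 mm².
Q = v·A = 90.6 × 0.0966 = 8.75 mm³/s.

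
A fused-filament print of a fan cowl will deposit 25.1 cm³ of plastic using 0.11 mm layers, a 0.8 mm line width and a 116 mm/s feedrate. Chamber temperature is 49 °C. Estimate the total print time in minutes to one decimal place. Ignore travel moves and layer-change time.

41.0 minutes

Extrusion cross-section = 0.11 × 0.8 = 0.088 mm².
Total extruded path = 25100/0.088 = 285227.3 mm.
Print-move time = 285227.3 / 116 = 2458.9 s.
2458.9 s = 41.0 minutes.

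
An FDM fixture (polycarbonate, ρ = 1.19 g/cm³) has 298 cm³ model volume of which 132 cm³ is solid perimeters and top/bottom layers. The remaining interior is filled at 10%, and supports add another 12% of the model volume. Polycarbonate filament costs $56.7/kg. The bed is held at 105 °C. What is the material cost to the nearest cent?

$12.44

Infill region: 298 − 132 → 166 cm³.
Infill deposited = 0.10 × 166 = 16.6 cm³.
Support = 0.12 × 298, so 35.76 cm³.
Total printed volume = 132 + 16.6 + 35.76 = 184.36 cm³.
Mass = 184.36 × 1.19 = 219.3884 g.
Cost = 219.3884 g / 1000 × $56.7/kg = $12.44.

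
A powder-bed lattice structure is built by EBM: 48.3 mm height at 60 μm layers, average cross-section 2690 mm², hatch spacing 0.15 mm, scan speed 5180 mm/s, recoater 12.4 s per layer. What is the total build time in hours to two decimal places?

Number of layers: 48.3 / 0.06 → 805 (rounded up).
Hatch length per layer = 2690 / 0.15 = 17933.3 mm.
Scan time per layer: 17933.3 / 5180 → 3.462 s.
Layer cycle = 3.462 + 12.4, so 15.862 s.
Build time = 805 × 15.862 = 12768.91 s = 3.55 hours.

3.55 hours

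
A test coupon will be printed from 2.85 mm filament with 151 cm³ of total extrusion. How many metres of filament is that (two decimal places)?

Filament cross-section = π × (2.85/2)² = 6.3794 mm².
L = 151000 mm³ / 6.3794 mm² = 23669.94 mm, i.e. 23.67 m.

23.67 m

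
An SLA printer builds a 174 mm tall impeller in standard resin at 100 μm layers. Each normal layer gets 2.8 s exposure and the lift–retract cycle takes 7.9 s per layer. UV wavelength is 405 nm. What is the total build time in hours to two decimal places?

Number of layers: 174 / 0.1 → 1740 (rounded up).
Each layer takes = 2.8 + 7.9 = 10.7 s.
Build time: 1740 × 10.7 s = 18618 s, i.e. 5.17 hours.

5.17 hours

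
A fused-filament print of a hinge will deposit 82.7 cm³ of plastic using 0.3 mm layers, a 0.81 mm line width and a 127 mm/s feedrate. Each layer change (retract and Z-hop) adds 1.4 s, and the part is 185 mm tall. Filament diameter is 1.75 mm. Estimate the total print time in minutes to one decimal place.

Extrusion cross-section: 0.3 × 0.81 → 0.243 mm².
Toolpath length = 82.7 cm³ / 0.243 mm² = 82700 / 0.243 = 340329.2 mm.
Extrusion time = 340329.2 / 127, so 2679.8 s.
Number of layers: 185 / 0.3 → 617 (rounded up).
Z-hop total = 617 × 1.4, so 863.8 s.
Altogether 2679.8 + 863.8 = 3543.6 s, i.e. 59.1 minutes.

59.1 minutes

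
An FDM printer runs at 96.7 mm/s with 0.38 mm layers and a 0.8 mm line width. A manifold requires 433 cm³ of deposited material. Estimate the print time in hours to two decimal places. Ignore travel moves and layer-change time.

Extrusion cross-section = 0.38 × 0.8, so 0.304 mm².
Total extruded path = 433000/0.304 = 1424342.1 mm.
Time extruding = 1424342.1 / 96.7, so 14729.5 s.
That's 14729.5 s → 4.09 hours.

4.09 hours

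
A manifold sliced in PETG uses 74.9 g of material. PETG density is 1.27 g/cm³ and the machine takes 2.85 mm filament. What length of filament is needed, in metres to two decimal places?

9.24 m

Volume = 74.9 g / 1.27 g·cm⁻³ = 58.9764 cm³ = 58976.4 mm³.
A = π r² = π × 1.425² = 6.3794 mm².
L = V/A = 58976.4/6.3794 = 9244.82 mm → 9.24 m.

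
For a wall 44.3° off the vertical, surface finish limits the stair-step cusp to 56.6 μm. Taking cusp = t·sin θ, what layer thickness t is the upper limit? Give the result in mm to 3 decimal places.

Layer height = cusp / sin(44.3°) = 0.0566 / 0.6984 = 0.081 mm.

0.081 mm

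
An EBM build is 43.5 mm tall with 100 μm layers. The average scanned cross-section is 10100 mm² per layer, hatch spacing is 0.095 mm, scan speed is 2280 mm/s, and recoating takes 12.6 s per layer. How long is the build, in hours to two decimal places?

7.16 hours

Number of layers: 43.5 / 0.1 → 435 (rounded up).
Scan path per layer = 10100 / 0.095, so 106315.8 mm.
Per-layer scan time: 106315.8 / 2280 → 46.6297 s.
Per-layer time = 46.6297 + 12.6, so 59.2297 s.
435 layers × 59.2297 s/layer = 25764.9195 s, i.e. 7.16 hours.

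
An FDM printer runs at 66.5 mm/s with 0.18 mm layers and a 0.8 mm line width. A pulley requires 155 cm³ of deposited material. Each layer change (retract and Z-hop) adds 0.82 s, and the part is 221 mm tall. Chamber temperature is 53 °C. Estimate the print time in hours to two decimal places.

Extrusion cross-section = 0.18 × 0.8, so 0.144 mm².
Toolpath length = 155 cm³ / 0.144 mm² = 155000 / 0.144 = 1076388.9 mm.
Print-move time = 1076388.9 / 66.5 = 16186.3 s.
Layers = ⌈221/0.18⌉ = 1228.
Layer-change overhead = 1228 × 0.82 = 1006.96 s.
Total = 16186.3 + 1006.96 = 17193.26 s = 4.78 hours.

4.78 hours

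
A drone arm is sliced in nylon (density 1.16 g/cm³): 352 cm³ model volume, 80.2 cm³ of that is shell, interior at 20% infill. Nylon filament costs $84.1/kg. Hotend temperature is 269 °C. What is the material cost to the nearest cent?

$13.13

Interior volume = 352 − 80.2 = 271.8 cm³.
Infill deposited = 0.20 × 271.8 = 54.36 cm³.
Total printed volume = 80.2 + 54.36, so 134.56 cm³.
Mass: 134.56 × 1.16 → 156.0896 g.
Cost = 156.0896 g / 1000 × $84.1/kg = $13.13.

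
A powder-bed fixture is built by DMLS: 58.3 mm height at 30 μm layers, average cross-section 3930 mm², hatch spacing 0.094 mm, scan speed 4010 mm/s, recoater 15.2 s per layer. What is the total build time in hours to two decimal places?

Number of layers: 58.3 / 0.03 → 1944 (rounded up).
Per-layer scan distance = 3930 / 0.094, so 41808.5 mm.
Laser time per layer = 41808.5 / 4010, so 10.4261 s.
Layer cycle: 10.4261 + 15.2 → 25.6261 s.
1944 layers × 25.6261 s/layer = 49817.1384 s, i.e. 13.84 hours.

13.84 hours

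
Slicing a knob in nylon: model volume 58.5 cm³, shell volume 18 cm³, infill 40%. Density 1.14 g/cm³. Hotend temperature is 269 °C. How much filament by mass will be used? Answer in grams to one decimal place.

39.0 g

Infill region: 58.5 − 18 → 40.5 cm³.
Infill volume: 0.40 × 40.5 → 16.2 cm³.
Total printed volume = 18 + 16.2 = 34.2 cm³.
Mass: 34.2 × 1.14 → 38.988 g.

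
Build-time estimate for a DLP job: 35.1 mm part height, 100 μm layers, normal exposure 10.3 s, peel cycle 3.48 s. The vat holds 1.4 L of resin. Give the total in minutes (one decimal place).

Number of layers: 35.1 / 0.1 → 351 (rounded up).
Per-layer time = 10.3 + 3.48, so 13.78 s.
Build time: 351 × 13.78 s = 4836.78 s, i.e. 80.6 minutes.

80.6 minutes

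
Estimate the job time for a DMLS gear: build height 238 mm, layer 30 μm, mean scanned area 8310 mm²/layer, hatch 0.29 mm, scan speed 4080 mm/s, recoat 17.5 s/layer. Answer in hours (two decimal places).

54.05 hours

Layers = ⌈238/0.03⌉ = 7934.
Hatch length per layer = 8310 / 0.29, so 28655.2 mm.
Laser time per layer = 28655.2 / 4080 = 7.0233 s.
Per-layer time = 7.0233 + 17.5, so 24.5233 s.
7934 layers × 24.5233 s/layer = 194567.8622 s, i.e. 54.05 hours.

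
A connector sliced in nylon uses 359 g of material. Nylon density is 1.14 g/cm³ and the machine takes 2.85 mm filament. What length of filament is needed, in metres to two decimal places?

49.36 m

Extruded volume: 359/1.14 = 314.9123 cm³ (314912.3 mm³).
Cross-section of 2.85 mm filament: π·(2.85/2)² = 6.3794 mm².
Length = 314912.3 / 6.3794 = 49363.94 mm = 49.36 m.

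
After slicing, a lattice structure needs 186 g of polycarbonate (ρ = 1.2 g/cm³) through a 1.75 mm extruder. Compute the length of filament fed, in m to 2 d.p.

64.44 m

Extruded volume: 186/1.2 = 155 cm³ (155000 mm³).
Filament cross-section = π × (1.75/2)² = 2.4053 mm².
Length = 155000 / 2.4053 = 64441.03 mm = 64.44 m.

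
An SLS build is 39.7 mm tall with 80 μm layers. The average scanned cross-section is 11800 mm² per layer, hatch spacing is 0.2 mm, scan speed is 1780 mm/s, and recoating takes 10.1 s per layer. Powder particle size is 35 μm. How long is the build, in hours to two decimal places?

5.97 hours

Number of layers: 39.7 / 0.08 → 497 (rounded up).
Per-layer scan distance = 11800 / 0.2, so 59000 mm.
Per-layer scan time: 59000 / 1780 → 33.1461 s.
Layer cycle = 33.1461 + 10.1 = 43.2461 s.
497 layers × 43.2461 s/layer = 21493.3117 s, i.e. 5.97 hours.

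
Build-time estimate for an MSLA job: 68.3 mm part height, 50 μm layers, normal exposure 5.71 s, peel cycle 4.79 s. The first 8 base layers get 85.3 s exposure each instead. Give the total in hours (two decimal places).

4.16 hours

Layer count = ceil(68.3 / 0.05) = 1366.
Base layers: 8 × (85.3 + 4.79) → 720.72 s.
Regular layers: 1358 × (5.71 + 4.79) → 14259 s.
Sum: 720.72 + 14259 = 14979.72 s → 4.16 hours.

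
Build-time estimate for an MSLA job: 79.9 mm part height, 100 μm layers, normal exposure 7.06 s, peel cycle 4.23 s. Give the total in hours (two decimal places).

Layers = ⌈79.9/0.1⌉ = 799.
Cycle time = 7.06 + 4.23, so 11.29 s.
Build time: 799 × 11.29 s = 9020.71 s, i.e. 2.51 hours.

2.51 hours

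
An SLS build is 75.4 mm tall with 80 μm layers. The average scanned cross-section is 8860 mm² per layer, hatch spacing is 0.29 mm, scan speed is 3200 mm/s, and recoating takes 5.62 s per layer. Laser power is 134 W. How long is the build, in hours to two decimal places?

3.97 hours

Layer count = ceil(75.4 / 0.08) = 943.
Scan path per layer = 8860 / 0.29 = 30551.7 mm.
Per-layer scan time = 30551.7 / 3200, so 9.5474 s.
Per-layer time = 9.5474 + 5.62 = 15.1674 s.
943 layers × 15.1674 s/layer = 14302.8582 s, i.e. 3.97 hours.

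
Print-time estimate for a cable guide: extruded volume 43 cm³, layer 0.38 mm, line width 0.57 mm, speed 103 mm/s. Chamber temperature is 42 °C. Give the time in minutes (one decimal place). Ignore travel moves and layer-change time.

Line area = 0.38 × 0.57 = 0.2166 mm².
Total extruded path = 43000/0.2166 = 198522.6 mm.
Time extruding = 198522.6 / 103, so 1927.4 s.
Converting: 1927.4 s = 32.1 minutes.

32.1 minutes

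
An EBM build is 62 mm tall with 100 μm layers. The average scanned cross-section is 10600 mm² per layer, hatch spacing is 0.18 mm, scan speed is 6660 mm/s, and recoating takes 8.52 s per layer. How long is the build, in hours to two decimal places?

Number of layers: 62 / 0.1 → 620 (rounded up).
Per-layer scan distance: 10600 / 0.18 → 58888.9 mm.
Per-layer scan time = 58888.9 / 6660 = 8.8422 s.
Time per layer: 8.8422 + 8.52 → 17.3622 s.
Build time = 620 × 17.3622 = 10764.564 s = 2.99 hours.

2.99 hours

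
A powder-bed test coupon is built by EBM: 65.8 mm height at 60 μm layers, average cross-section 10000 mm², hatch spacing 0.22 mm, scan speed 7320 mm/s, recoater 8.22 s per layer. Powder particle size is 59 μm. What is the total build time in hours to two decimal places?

4.40 hours

Layer count = ceil(65.8 / 0.06) = 1097.
Hatch length per layer = 10000 / 0.22 = 45454.5 mm.
Scan time per layer: 45454.5 / 7320 → 6.2096 s.
Time per layer = 6.2096 + 8.22, so 14.4296 s.
1097 layers × 14.4296 s/layer = 15829.2712 s, i.e. 4.40 hours.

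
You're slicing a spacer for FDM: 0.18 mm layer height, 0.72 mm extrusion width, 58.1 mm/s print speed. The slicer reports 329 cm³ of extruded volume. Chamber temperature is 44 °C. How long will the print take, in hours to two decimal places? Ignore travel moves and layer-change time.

12.14 hours

Line area = 0.18 × 0.72 = 0.1296 mm².
Path length: 329000 mm³ / 0.1296 mm² → 2538580.2 mm.
Extrusion time = 2538580.2 / 58.1 = 43693.3 s.
Converting: 43693.3 s = 12.14 hours.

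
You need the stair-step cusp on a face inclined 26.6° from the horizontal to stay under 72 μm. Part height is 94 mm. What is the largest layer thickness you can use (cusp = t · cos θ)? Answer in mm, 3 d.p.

0.081 mm

t = h_c / cos θ = 0.072 / 0.8942 = 0.081 mm.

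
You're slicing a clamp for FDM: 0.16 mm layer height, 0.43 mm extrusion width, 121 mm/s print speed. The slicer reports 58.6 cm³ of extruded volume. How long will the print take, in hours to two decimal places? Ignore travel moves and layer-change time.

Line area = 0.16 × 0.43, so 0.0688 mm².
Path length: 58600 mm³ / 0.0688 mm² → 851744.2 mm.
Time extruding = 851744.2 / 121, so 7039.2 s.
Converting: 7039.2 s = 1.96 hours.

1.96 hours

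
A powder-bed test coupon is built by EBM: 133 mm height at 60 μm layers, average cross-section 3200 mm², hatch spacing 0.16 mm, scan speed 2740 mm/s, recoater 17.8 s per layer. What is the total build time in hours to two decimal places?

Number of layers: 133 / 0.06 → 2217 (rounded up).
Scan path per layer = 3200 / 0.16 = 20000 mm.
Beam time per layer = 20000 / 2740, so 7.2993 s.
Time per layer = 7.2993 + 17.8, so 25.0993 s.
2217 layers × 25.0993 s/layer = 55645.1481 s, i.e. 15.46 hours.

15.46 hours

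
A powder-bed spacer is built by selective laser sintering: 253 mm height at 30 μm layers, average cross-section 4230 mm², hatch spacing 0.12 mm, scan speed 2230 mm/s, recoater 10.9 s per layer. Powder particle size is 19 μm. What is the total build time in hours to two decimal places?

62.57 hours

Layer count = ceil(253 / 0.03) = 8434.
Hatch length per layer: 4230 / 0.12 → 35250 mm.
Laser time per layer: 35250 / 2230 → 15.8072 s.
Layer cycle: 15.8072 + 10.9 → 26.7072 s.
Build time = 8434 × 26.7072 = 225248.5248 s = 62.57 hours.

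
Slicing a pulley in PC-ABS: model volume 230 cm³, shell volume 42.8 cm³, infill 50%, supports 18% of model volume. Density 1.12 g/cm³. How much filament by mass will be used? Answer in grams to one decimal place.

Infill region: 230 − 42.8 → 187.2 cm³.
Infill deposited = 0.50 × 187.2, so 93.6 cm³.
Support = 0.18 × 230, so 41.4 cm³.
Total printed volume = 42.8 + 93.6 + 41.4 = 177.8 cm³.
Mass = 177.8 × 1.12, so 199.136 g.

199.1 g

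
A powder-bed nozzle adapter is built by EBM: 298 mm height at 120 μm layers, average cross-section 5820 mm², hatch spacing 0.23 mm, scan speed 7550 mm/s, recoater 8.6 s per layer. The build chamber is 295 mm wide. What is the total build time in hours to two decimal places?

Layers = ⌈298/0.12⌉ = 2484.
Scan path per layer = 5820 / 0.23, so 25304.3 mm.
Per-layer scan time = 25304.3 / 7550 = 3.3516 s.
Per-layer time = 3.3516 + 8.6, so 11.9516 s.
Total: 2484 × 11.9516 s = 29687.7744 s → 8.25 hours.

8.25 hours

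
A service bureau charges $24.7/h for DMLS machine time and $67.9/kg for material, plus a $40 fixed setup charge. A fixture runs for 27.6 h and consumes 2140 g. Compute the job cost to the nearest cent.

Machine-time cost: 24.7 × 27.6 → $681.72.
Material charge = 67.9 × 2140/1000, so $145.306.
Adding setup: 681.72 + 145.306 + 40 → 867.026 ≈ $867.03.

$867.03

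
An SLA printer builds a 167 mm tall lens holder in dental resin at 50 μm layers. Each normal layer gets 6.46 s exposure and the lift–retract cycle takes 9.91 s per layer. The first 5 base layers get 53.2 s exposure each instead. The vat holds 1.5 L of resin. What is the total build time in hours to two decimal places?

Number of layers: 167 / 0.05 → 3340 (rounded up).
Bottom layers = 5 × (53.2 + 9.91) = 315.55 s.
Regular layers: 3335 × (6.46 + 9.91) → 54593.95 s.
Total = 315.55 + 54593.95 = 54909.5 s = 15.25 hours.

15.25 hours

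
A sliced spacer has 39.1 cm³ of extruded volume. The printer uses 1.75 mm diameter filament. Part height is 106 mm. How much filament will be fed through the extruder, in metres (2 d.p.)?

16.26 m

Cross-section of 1.75 mm filament: π·(1.75/2)² = 2.4053 mm².
Length = 39.1 cm³ / 2.4053 mm² = 39100 / 2.4053 = 16255.77 mm = 16.26 m.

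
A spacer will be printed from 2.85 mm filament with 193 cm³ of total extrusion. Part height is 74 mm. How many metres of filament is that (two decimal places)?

A = π r² = π × 1.425² = 6.3794 mm².
L = 193000 mm³ / 6.3794 mm² = 30253.63 mm, i.e. 30.25 m.

30.25 m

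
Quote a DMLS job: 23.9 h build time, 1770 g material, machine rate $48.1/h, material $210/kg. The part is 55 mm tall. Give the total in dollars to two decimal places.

Machine cost: 48.1 × 23.9 → $1149.59.
Feedstock cost: 210 × 1770/1000 → $371.70.
Job cost: 1149.59 + 371.70 = $1521.29.

$1521.29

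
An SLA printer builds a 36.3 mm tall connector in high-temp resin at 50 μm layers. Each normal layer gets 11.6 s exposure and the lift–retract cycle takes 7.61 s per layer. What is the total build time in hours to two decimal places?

Layers = ⌈36.3/0.05⌉ = 726.
Each layer takes = 11.6 + 7.61, so 19.21 s.
Total = 726 × 19.21 = 13946.46 s = 3.87 hours.

3.87 hours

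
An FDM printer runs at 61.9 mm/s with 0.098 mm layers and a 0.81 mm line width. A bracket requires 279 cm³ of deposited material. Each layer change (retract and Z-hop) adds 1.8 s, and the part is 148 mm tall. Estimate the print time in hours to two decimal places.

Bead cross-section: 0.098 × 0.81 → 0.07938 mm².
Toolpath length = 279 cm³ / 0.07938 mm² = 279000 / 0.07938 = 3514739.2 mm.
Time extruding = 3514739.2 / 61.9, so 56780.9 s.
Layer count = ceil(148 / 0.098) = 1511.
Layer-change overhead: 1511 × 1.8 → 2719.8 s.
Altogether 56780.9 + 2719.8 = 59500.7 s, i.e. 16.53 hours.

16.53 hours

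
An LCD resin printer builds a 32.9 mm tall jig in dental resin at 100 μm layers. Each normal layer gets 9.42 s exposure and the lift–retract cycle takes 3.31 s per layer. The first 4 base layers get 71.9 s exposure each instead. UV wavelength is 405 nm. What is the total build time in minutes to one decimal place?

74.0 minutes

Layer count = ceil(32.9 / 0.1) = 329.
Base layers: 4 × (71.9 + 3.31) → 300.84 s.
Normal layers: 325 × (9.42 + 3.31) → 4137.25 s.
Sum: 300.84 + 4137.25 = 4438.09 s → 74.0 minutes.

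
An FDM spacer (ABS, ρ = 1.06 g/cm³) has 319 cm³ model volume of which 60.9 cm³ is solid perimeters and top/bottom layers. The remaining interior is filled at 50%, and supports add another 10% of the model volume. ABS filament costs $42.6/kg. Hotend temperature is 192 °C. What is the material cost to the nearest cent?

Volume inside the shell: 319 − 60.9 → 258.1 cm³.
Infill volume = 0.50 × 258.1, so 129.05 cm³.
Support = 0.10 × 319, so 31.9 cm³.
Total extruded: 60.9 + 129.05 + 31.9 → 221.85 cm³.
Mass = 221.85 × 1.06 = 235.161 g.
Cost = 235.161 g / 1000 × $42.6/kg = $10.02.

$10.02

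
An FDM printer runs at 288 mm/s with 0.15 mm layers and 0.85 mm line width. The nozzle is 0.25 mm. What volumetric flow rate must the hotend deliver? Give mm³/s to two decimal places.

Bead cross-section = 0.15 × 0.85, so 0.1275 mm².
Volumetric flow = 288 × 0.1275 = 36.72 mm³/s.

36.72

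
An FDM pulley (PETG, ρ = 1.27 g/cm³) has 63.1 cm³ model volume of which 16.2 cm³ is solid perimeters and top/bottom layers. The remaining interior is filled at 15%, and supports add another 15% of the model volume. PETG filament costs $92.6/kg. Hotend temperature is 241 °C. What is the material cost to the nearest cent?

Infill region = 63.1 − 16.2, so 46.9 cm³.
Deposited infill: 0.15 × 46.9 → 7.035 cm³.
Support = 0.15 × 63.1 = 9.465 cm³.
Total extruded = 16.2 + 7.035 + 9.465 = 32.7 cm³.
Mass = 32.7 × 1.27 = 41.529 g.
Cost = 41.529 g / 1000 × $92.6/kg = $3.85.

$3.85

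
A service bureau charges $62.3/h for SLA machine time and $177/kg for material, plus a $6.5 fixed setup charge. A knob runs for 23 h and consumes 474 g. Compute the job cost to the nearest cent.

Machine-time cost = 62.3 × 23 = $1432.90.
Material cost: 177 × 474/1000 → $83.898.
Adding setup: 1432.90 + 83.898 + 6.5 → 1523.298 ≈ $1523.30.

$1523.30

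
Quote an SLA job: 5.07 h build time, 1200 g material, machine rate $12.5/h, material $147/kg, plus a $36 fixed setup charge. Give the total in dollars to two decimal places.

$275.78

Machine cost: 12.5 × 5.07 → $63.375.
Material cost = 147 × 1200/1000, so $176.40.
Adding setup: 63.375 + 176.40 + 36 → 275.775 ≈ $275.78.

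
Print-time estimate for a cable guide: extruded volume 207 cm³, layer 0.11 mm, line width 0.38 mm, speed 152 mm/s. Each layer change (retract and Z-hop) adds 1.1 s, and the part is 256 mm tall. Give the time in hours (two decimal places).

Line area: 0.11 × 0.38 → 0.0418 mm².
Path length: 207000 mm³ / 0.0418 mm² → 4952153.1 mm.
Extrusion time: 4952153.1 / 152 → 32580 s.
Layers = ⌈256/0.11⌉ = 2328.
Non-print overhead = 2328 × 1.1 = 2560.8 s.
Altogether 32580 + 2560.8 = 35140.8 s, i.e. 9.76 hours.

9.76 hours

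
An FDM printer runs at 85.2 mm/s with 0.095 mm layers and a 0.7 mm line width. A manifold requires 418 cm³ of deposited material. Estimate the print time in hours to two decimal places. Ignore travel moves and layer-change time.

Extrusion cross-section: 0.095 × 0.7 → 0.0665 mm².
Path length: 418000 mm³ / 0.0665 mm² → 6285714.3 mm.
Print-move time: 6285714.3 / 85.2 → 73776 s.
That's 73776 s → 20.49 hours.

20.49 hours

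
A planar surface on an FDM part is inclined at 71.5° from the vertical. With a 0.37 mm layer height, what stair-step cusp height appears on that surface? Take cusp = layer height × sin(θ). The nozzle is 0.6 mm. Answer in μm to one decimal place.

sin(71.5°) = 0.9483, so cusp = 0.37 × 0.9483 = 0.350871 mm → 350.9 μm.

350.9 μm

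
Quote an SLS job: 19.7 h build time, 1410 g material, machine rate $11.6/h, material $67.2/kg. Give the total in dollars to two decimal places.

Machine-time cost = 11.6 × 19.7, so $228.52.
Material cost: 67.2 × 1410/1000 → $94.752.
Total = 228.52 + 94.752 = 323.272 ≈ $323.27.

$323.27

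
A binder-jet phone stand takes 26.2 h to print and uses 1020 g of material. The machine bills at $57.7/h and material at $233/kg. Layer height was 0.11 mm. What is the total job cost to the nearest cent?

Machine-time cost: 57.7 × 26.2 → $1511.74.
Material cost = 233 × 1020/1000 = $237.66.
Job cost: 1511.74 + 237.66 = $1749.40.

$1749.40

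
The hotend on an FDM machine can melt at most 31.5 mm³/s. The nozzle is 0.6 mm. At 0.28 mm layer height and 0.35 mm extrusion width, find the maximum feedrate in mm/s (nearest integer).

Bead cross-section = 0.28 × 0.35, so 0.098 mm².
v_max = Q/A = 31.5/0.098 = 321.43 mm/s → 321 mm/s.

321 mm/s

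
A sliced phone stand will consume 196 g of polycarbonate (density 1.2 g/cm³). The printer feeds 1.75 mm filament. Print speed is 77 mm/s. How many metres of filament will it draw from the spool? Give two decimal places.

67.91 m

Volume = 196 g / 1.2 g·cm⁻³ = 163.3333 cm³ = 163333.3 mm³.
Cross-section of 1.75 mm filament: π·(1.75/2)² = 2.4053 mm².
Length = 163333.3 / 2.4053 = 67905.58 mm = 67.91 m.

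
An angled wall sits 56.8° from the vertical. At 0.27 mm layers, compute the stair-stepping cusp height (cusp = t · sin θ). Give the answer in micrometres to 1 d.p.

sin(56.8°) = 0.8368, so cusp = 0.27 × 0.8368 = 0.225936 mm → 225.9 μm.

225.9 μm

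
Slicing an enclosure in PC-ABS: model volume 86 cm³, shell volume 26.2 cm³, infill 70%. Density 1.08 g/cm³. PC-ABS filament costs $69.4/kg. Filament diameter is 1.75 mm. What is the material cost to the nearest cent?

$5.10

Volume inside the shell = 86 − 26.2 = 59.8 cm³.
Deposited infill = 0.70 × 59.8 = 41.86 cm³.
Deposited volume = 26.2 + 41.86 = 68.06 cm³.
Mass: 68.06 × 1.08 → 73.5048 g.
At $69.4/kg: 73.5048/1000 × 69.4 = $5.10.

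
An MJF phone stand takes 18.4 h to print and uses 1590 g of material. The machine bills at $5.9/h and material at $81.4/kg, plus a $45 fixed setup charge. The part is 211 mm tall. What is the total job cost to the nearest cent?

Time charge: 5.9 × 18.4 → $108.56.
Material charge = 81.4 × 1590/1000, so $129.426.
Total = 108.56 + 129.426 + 45 = 282.986 ≈ $282.99.

$282.99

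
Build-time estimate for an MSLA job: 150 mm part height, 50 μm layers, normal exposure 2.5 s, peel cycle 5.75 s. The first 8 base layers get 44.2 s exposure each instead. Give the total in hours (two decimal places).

6.97 hours

Layer count = ceil(150 / 0.05) = 3000.
Burn-in layers: 8 × (44.2 + 5.75) → 399.6 s.
Remaining layers = 2992 × (2.5 + 5.75), so 24684 s.
Total = 399.6 + 24684 = 25083.6 s = 6.97 hours.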